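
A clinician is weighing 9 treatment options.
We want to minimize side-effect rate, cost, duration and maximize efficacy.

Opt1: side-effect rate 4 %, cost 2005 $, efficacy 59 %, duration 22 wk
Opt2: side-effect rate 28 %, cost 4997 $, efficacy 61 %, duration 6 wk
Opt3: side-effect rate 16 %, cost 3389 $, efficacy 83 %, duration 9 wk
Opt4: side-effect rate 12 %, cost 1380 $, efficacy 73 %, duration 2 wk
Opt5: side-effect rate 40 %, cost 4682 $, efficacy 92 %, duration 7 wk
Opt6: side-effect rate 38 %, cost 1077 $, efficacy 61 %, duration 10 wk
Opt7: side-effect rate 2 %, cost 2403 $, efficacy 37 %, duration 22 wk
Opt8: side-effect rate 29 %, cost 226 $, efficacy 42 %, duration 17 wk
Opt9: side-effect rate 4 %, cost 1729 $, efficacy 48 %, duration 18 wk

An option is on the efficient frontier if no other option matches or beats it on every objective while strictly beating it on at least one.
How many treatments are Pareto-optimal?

8

Opt1: not dominated.
Opt2: dominated by Opt4 (side-effect rate 12≤28, cost 1380≤4997, efficacy 73≥61, duration 2≤6).
Opt3: not dominated.
Opt4: not dominated (best duration).
Opt5: not dominated (best efficacy).
Opt6: not dominated.
Opt7: not dominated (best side-effect rate).
Opt8: not dominated (best cost).
Opt9: not dominated.
Pareto-optimal: Opt1, Opt3, Opt4, Opt5, Opt6, Opt7, Opt8, Opt9 → 8.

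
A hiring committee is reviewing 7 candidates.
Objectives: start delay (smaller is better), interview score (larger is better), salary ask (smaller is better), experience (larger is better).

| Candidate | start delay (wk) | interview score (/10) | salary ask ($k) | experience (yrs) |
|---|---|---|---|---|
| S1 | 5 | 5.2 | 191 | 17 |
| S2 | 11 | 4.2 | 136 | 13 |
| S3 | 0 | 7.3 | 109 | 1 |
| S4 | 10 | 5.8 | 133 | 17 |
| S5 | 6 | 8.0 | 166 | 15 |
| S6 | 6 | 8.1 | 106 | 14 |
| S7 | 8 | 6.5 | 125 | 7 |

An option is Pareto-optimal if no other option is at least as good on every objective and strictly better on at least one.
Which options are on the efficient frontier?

S1, S3, S4, S5, S6

S1: not dominated.
S2: dominated by S4 (start delay 10≤11, interview score 5.8≥4.2, salary ask 133≤136, experience 17≥13).
S3: not dominated (best start delay).
S4: not dominated.
S5: not dominated.
S6: not dominated (best interview score).
S7: dominated by S6 (start delay 6≤8, interview score 8.1≥6.5, salary ask 106≤125, experience 14≥7).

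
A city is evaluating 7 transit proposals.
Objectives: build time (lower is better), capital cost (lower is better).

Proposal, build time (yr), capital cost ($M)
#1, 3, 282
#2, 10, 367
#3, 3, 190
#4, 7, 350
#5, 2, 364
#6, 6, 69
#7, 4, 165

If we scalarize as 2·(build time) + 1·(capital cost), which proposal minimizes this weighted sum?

#1: 2·3 + 1·282 = 288
#2: 2·10 + 1·367 = 387
#3: 2·3 + 1·190 = 196
#4: 2·7 + 1·350 = 364
#5: 2·2 + 1·364 = 368
#6: 2·6 + 1·69 = 81
#7: 2·4 + 1·165 = 173
Lowest: #6 at 81.

#6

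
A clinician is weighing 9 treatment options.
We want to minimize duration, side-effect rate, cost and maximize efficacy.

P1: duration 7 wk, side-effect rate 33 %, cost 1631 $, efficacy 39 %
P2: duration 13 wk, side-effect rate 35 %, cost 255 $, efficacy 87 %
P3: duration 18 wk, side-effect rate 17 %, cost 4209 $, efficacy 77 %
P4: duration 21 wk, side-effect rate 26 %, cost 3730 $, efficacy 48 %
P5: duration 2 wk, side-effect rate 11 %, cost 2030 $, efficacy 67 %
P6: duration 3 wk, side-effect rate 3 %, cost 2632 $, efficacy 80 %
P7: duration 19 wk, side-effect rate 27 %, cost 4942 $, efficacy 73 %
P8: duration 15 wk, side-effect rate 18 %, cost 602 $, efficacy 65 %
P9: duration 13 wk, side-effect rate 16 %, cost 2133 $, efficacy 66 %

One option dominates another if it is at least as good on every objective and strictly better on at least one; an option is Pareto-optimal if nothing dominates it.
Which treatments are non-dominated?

P1: not dominated.
P2: not dominated (best cost).
P3: dominated by P6 (duration 3≤18, side-effect rate 3≤17, cost 2632≤4209, efficacy 80≥77).
P4: dominated by P5 (duration 2≤21, side-effect rate 11≤26, cost 2030≤3730, efficacy 67≥48).
P5: not dominated (best duration).
P6: not dominated (best side-effect rate).
P7: dominated by P3 (duration 18≤19, side-effect rate 17≤27, cost 4209≤4942, efficacy 77≥73).
P8: not dominated.
P9: dominated by P5 (duration 2≤13, side-effect rate 11≤16, cost 2030≤2133, efficacy 67≥66).

P1, P2, P5, P6, P8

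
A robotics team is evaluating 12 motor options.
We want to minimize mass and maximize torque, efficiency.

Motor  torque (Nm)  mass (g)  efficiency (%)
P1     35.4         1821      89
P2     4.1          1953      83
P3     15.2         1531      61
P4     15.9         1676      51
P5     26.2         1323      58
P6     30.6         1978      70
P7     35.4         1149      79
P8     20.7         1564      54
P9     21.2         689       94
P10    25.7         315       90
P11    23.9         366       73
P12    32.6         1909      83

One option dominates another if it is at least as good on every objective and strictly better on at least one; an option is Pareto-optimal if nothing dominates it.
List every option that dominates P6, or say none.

P1: torque 35.4≥30.6, mass 1821≤1978, efficiency 89≥70 — dominates P6.
P7: torque 35.4≥30.6, mass 1149≤1978, efficiency 79≥70 — dominates P6.
P12: torque 32.6≥30.6, mass 1909≤1978, efficiency 83≥70 — dominates P6.
Others (P2, P3, P4, P5, P8, P9, P10, P11) are each worse than P6 on at least one objective.

P1, P7, P12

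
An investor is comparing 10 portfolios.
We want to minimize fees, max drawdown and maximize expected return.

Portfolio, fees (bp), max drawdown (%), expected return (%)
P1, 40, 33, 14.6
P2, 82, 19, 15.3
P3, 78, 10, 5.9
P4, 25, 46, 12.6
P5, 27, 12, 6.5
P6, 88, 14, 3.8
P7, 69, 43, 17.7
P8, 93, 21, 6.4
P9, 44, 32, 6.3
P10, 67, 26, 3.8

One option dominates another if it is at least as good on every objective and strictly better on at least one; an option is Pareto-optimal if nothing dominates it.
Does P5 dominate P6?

Yes

P5 vs P6: fees 27≤88, max drawdown 12≤14, expected return 6.5≥3.8 — P5 is at least as good on every objective with at least one strict improvement.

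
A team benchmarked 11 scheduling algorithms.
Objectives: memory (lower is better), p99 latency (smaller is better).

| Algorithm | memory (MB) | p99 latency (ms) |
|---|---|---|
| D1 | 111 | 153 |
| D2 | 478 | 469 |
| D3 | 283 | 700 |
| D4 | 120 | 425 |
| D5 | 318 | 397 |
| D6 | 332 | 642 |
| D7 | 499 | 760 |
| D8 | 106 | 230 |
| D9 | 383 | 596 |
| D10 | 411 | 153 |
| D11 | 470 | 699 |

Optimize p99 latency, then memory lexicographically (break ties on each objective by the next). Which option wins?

D1

First minimize p99 latency: best is 153, kept {D1, D10}.
Then minimize memory: best is 111, kept {D1}.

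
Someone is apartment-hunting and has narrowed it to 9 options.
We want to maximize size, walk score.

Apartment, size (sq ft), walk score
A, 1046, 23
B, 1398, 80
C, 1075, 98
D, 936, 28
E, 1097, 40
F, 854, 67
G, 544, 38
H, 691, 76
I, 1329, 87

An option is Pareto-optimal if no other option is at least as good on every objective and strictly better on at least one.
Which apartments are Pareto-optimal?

B, C, I

A: dominated by B (size 1398≥1046, walk score 80≥23).
B: not dominated (best size).
C: not dominated (best walk score).
D: dominated by B (size 1398≥936, walk score 80≥28).
E: dominated by B (size 1398≥1097, walk score 80≥40).
F: dominated by B (size 1398≥854, walk score 80≥67).
G: dominated by B (size 1398≥544, walk score 80≥38).
H: dominated by B (size 1398≥691, walk score 80≥76).
I: not dominated.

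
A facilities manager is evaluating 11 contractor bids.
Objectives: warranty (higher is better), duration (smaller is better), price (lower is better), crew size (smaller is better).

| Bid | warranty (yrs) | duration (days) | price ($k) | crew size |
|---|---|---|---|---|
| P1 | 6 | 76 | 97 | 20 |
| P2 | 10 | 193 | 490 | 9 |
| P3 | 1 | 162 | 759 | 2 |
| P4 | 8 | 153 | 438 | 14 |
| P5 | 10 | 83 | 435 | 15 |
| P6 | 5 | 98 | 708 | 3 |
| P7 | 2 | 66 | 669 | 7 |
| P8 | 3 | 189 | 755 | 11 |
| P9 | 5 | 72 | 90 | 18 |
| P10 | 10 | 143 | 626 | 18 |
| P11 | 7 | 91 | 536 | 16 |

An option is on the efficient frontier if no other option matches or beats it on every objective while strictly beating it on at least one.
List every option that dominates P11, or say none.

P5: warranty 10≥7, duration 83≤91, price 435≤536, crew size 15≤16 — dominates P11.
Others (P1, P2, P3, P4, P6, P7, P8, P9, P10) are each worse than P11 on at least one objective.

P5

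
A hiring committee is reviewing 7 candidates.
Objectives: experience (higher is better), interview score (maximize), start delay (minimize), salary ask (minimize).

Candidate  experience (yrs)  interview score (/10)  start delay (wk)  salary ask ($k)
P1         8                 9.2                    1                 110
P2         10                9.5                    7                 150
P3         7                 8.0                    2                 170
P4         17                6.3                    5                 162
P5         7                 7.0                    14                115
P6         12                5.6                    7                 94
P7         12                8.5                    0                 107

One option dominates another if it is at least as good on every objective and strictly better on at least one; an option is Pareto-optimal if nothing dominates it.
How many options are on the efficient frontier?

5

P1: not dominated.
P2: not dominated (best interview score).
P3: dominated by P1 (experience 8≥7, interview score 9.2≥8.0, start delay 1≤2, salary ask 110≤170).
P4: not dominated (best experience).
P5: dominated by P1 (experience 8≥7, interview score 9.2≥7.0, start delay 1≤14, salary ask 110≤115).
P6: not dominated (best salary ask).
P7: not dominated (best start delay).
Pareto-optimal: P1, P2, P4, P6, P7 → 5.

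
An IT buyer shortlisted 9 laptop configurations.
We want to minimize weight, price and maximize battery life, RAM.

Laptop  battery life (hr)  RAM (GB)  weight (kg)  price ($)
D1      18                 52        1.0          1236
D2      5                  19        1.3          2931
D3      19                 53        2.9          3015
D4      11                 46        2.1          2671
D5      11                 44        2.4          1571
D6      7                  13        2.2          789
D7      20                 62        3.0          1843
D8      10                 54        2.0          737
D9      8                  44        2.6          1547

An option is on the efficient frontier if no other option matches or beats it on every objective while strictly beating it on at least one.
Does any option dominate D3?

D1: worse on battery life (18 vs 19).
D2: worse on battery life (5 vs 19).
D4: worse on battery life (11 vs 19).
D5: worse on battery life (11 vs 19).
D6: worse on battery life (7 vs 19).
D7: worse on weight (3.0 vs 2.9).
D8: worse on battery life (10 vs 19).
D9: worse on battery life (8 vs 19).
No option is at least as good as D3 on every objective and strictly better on one.

No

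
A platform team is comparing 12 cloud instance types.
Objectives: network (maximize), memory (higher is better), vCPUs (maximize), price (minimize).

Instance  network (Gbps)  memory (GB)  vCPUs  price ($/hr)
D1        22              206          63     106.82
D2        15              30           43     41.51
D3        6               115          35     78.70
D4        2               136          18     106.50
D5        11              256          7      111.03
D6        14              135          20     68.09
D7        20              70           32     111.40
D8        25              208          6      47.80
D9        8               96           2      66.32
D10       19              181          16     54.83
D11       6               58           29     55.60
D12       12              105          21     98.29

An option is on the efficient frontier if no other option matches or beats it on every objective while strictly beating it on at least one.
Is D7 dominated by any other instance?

Yes

D1 vs D7: network 22≥20, memory 206≥70, vCPUs 63≥32, price 106.82≤111.40 — D1 is at least as good on every objective and strictly better on at least one, so D1 dominates D7.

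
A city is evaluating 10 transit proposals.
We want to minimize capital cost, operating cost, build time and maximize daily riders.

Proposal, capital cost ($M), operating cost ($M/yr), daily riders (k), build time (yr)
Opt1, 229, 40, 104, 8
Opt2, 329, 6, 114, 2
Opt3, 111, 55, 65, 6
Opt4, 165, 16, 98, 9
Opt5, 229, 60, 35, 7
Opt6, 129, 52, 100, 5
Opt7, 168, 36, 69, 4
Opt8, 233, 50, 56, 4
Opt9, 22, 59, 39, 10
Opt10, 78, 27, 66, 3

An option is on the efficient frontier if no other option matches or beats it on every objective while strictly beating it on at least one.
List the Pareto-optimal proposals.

Opt1, Opt2, Opt4, Opt6, Opt7, Opt9, Opt10

Opt1: not dominated.
Opt2: not dominated (best operating cost).
Opt3: dominated by Opt10 (capital cost 78≤111, operating cost 27≤55, daily riders 66≥65, build time 3≤6).
Opt4: not dominated.
Opt5: dominated by Opt3 (capital cost 111≤229, operating cost 55≤60, daily riders 65≥35, build time 6≤7).
Opt6: not dominated.
Opt7: not dominated.
Opt8: dominated by Opt7 (capital cost 168≤233, operating cost 36≤50, daily riders 69≥56, build time 4≤4).
Opt9: not dominated (best capital cost).
Opt10: not dominated.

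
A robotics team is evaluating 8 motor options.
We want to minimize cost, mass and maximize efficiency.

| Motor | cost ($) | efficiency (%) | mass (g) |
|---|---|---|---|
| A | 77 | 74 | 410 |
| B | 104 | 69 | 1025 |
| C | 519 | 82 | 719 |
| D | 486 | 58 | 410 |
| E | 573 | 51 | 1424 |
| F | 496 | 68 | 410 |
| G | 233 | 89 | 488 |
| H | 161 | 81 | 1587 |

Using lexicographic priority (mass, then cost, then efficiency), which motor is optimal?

First minimize mass: best is 410, kept {A, D, F}.
Then minimize cost: best is 77, kept {A}.

A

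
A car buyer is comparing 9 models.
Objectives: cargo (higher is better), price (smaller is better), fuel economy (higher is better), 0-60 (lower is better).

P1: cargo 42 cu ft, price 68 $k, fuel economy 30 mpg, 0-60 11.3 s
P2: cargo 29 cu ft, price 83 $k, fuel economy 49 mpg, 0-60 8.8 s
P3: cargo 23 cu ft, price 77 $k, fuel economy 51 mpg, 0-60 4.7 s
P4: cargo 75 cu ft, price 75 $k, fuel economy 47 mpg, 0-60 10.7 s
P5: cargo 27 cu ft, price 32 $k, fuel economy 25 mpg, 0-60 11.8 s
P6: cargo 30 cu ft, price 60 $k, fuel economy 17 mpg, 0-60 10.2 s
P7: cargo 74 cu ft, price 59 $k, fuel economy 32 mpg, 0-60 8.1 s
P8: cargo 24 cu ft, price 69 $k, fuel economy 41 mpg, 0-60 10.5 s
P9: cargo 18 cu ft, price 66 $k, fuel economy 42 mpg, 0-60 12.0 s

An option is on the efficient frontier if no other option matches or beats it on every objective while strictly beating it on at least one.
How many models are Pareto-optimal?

7

P1: dominated by P7 (cargo 74≥42, price 59≤68, fuel economy 32≥30, 0-60 8.1≤11.3).
P2: not dominated.
P3: not dominated (best fuel economy).
P4: not dominated (best cargo).
P5: not dominated (best price).
P6: dominated by P7 (cargo 74≥30, price 59≤60, fuel economy 32≥17, 0-60 8.1≤10.2).
P7: not dominated.
P8: not dominated.
P9: not dominated.
Pareto-optimal: P2, P3, P4, P5, P7, P8, P9 → 7.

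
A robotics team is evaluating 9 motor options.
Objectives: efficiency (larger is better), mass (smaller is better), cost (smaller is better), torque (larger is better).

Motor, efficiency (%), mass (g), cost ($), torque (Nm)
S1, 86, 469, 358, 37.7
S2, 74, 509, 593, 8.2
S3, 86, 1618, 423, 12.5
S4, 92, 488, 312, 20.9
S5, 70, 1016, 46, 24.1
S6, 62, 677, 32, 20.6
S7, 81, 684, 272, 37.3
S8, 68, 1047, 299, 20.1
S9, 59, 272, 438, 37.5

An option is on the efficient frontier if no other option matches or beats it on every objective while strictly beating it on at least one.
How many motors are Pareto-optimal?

S1: not dominated (best torque).
S2: dominated by S1 (efficiency 86≥74, mass 469≤509, cost 358≤593, torque 37.7≥8.2).
S3: dominated by S1 (efficiency 86≥86, mass 469≤1618, cost 358≤423, torque 37.7≥12.5).
S4: not dominated (best efficiency).
S5: not dominated.
S6: not dominated (best cost).
S7: not dominated.
S8: dominated by S5 (efficiency 70≥68, mass 1016≤1047, cost 46≤299, torque 24.1≥20.1).
S9: not dominated (best mass).
Pareto-optimal: S1, S4, S5, S6, S7, S9 → 6.

6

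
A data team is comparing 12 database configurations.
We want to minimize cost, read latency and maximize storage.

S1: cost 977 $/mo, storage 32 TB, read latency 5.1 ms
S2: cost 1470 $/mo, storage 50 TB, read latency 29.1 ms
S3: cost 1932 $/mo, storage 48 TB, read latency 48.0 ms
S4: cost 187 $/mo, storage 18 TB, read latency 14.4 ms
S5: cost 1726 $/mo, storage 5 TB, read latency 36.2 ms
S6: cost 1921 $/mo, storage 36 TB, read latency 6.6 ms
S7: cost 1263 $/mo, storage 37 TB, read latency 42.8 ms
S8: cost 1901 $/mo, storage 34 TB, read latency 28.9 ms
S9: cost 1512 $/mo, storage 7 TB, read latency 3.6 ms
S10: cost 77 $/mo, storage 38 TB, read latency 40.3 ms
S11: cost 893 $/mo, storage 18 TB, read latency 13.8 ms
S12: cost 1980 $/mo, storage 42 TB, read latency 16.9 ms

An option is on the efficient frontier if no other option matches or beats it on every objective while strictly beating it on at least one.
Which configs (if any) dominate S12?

S1: worse on storage (32 vs 42).
S2: worse on read latency (29.1 vs 16.9).
S3: worse on read latency (48.0 vs 16.9).
S4: worse on storage (18 vs 42).
S5: worse on storage (5 vs 42).
S6: worse on storage (36 vs 42).
S7: worse on storage (37 vs 42).
S8: worse on storage (34 vs 42).
S9: worse on storage (7 vs 42).
S10: worse on storage (38 vs 42).
S11: worse on storage (18 vs 42).
No option dominates S12.

none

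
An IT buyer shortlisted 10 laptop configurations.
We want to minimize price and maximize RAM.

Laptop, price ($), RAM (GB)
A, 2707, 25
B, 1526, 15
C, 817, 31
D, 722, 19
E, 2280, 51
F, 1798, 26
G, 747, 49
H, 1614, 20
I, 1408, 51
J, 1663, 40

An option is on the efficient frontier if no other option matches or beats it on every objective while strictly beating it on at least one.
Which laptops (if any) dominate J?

G, I

G: price 747≤1663, RAM 49≥40 — dominates J.
I: price 1408≤1663, RAM 51≥40 — dominates J.
Others (A, B, C, D, E, F, H) are each worse than J on at least one objective.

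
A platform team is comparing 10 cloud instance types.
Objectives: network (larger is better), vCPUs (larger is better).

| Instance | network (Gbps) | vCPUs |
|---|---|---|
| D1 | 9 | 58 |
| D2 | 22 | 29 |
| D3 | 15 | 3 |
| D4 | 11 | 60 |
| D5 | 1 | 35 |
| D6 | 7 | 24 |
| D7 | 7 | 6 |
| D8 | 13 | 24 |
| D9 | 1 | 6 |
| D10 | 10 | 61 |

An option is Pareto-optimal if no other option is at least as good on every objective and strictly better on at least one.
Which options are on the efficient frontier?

D1: dominated by D4 (network 11≥9, vCPUs 60≥58).
D2: not dominated (best network).
D3: dominated by D2 (network 22≥15, vCPUs 29≥3).
D4: not dominated.
D5: dominated by D1 (network 9≥1, vCPUs 58≥35).
D6: dominated by D1 (network 9≥7, vCPUs 58≥24).
D7: dominated by D1 (network 9≥7, vCPUs 58≥6).
D8: dominated by D2 (network 22≥13, vCPUs 29≥24).
D9: dominated by D1 (network 9≥1, vCPUs 58≥6).
D10: not dominated (best vCPUs).

D2, D4, D10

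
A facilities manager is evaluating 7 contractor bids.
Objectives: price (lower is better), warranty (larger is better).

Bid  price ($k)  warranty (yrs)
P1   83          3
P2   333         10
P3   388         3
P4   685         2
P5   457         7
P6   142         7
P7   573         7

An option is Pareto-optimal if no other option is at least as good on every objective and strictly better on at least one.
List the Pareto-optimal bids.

P1: not dominated (best price).
P2: not dominated (best warranty).
P3: dominated by P1 (price 83≤388, warranty 3≥3).
P4: dominated by P1 (price 83≤685, warranty 3≥2).
P5: dominated by P2 (price 333≤457, warranty 10≥7).
P6: not dominated.
P7: dominated by P2 (price 333≤573, warranty 10≥7).

P1, P2, P6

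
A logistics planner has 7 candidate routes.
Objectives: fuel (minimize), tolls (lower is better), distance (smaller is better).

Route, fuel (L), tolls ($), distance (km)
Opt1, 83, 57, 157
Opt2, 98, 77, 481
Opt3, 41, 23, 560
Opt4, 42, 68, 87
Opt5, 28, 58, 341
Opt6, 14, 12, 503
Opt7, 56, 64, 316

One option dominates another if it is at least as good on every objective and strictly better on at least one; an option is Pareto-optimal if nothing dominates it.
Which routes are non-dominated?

Opt1: not dominated.
Opt2: dominated by Opt1 (fuel 83≤98, tolls 57≤77, distance 157≤481).
Opt3: dominated by Opt6 (fuel 14≤41, tolls 12≤23, distance 503≤560).
Opt4: not dominated (best distance).
Opt5: not dominated.
Opt6: not dominated (best fuel).
Opt7: not dominated.

Opt1, Opt4, Opt5, Opt6, Opt7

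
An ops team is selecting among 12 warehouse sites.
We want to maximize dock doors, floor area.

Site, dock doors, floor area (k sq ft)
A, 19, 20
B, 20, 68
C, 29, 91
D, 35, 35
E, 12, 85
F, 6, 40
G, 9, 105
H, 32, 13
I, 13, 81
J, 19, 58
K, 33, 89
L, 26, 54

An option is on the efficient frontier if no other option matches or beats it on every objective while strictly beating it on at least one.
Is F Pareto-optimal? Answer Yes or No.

No

B vs F: dock doors 20≥6, floor area 68≥40 — B is at least as good on every objective and strictly better on at least one, so B dominates F.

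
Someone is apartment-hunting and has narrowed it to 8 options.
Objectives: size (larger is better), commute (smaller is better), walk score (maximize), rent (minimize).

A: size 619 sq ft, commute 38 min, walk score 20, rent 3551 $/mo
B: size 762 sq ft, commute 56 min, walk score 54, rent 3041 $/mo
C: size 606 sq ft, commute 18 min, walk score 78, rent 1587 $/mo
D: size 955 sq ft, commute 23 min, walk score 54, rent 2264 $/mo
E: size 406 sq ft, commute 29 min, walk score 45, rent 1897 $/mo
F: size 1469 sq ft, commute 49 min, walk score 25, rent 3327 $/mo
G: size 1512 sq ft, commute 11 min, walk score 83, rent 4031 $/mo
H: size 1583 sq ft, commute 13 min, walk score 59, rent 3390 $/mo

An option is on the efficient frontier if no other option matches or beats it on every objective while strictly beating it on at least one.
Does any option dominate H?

A: worse on size (619 vs 1583).
B: worse on size (762 vs 1583).
C: worse on size (606 vs 1583).
D: worse on size (955 vs 1583).
E: worse on size (406 vs 1583).
F: worse on size (1469 vs 1583).
G: worse on size (1512 vs 1583).
No option is at least as good as H on every objective and strictly better on one.

No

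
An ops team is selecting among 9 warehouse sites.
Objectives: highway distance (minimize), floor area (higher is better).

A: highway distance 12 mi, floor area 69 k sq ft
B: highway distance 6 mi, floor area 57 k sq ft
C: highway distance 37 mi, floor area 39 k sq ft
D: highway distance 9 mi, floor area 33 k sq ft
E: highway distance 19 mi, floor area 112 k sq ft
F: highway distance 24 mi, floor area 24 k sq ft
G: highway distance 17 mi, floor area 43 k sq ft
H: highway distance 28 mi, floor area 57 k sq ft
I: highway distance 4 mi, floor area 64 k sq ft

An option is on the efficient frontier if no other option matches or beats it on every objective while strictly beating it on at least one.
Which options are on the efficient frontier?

A, E, I

A: not dominated.
B: dominated by I (highway distance 4≤6, floor area 64≥57).
C: dominated by A (highway distance 12≤37, floor area 69≥39).
D: dominated by B (highway distance 6≤9, floor area 57≥33).
E: not dominated (best floor area).
F: dominated by A (highway distance 12≤24, floor area 69≥24).
G: dominated by A (highway distance 12≤17, floor area 69≥43).
H: dominated by A (highway distance 12≤28, floor area 69≥57).
I: not dominated (best highway distance).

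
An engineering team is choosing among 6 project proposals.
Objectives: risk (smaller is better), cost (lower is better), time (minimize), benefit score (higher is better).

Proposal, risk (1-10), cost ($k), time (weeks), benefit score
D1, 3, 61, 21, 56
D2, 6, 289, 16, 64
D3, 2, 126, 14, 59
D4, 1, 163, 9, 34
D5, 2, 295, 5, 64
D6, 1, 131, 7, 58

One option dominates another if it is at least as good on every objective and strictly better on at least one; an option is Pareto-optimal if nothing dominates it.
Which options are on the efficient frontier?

D1, D2, D3, D5, D6

D1: not dominated (best cost).
D2: not dominated.
D3: not dominated.
D4: dominated by D6 (risk 1≤1, cost 131≤163, time 7≤9, benefit score 58≥34).
D5: not dominated (best time).
D6: not dominated.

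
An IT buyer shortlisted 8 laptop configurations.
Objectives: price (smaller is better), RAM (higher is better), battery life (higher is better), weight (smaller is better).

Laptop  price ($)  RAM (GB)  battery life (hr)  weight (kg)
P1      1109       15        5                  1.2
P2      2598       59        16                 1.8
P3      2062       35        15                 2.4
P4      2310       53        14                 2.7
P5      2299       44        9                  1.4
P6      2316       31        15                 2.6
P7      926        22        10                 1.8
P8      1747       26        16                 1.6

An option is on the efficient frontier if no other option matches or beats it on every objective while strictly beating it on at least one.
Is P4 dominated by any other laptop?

No

P1: worse on RAM (15 vs 53).
P2: worse on price (2598 vs 2310).
P3: worse on RAM (35 vs 53).
P5: worse on RAM (44 vs 53).
P6: worse on price (2316 vs 2310).
P7: worse on RAM (22 vs 53).
P8: worse on RAM (26 vs 53).
No option is at least as good as P4 on every objective and strictly better on one.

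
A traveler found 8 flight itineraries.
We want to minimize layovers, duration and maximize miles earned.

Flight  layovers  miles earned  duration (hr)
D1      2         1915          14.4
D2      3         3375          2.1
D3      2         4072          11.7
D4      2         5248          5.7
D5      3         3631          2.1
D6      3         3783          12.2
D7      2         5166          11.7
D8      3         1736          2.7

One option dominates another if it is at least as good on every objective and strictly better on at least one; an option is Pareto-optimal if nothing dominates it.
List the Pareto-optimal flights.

D1: dominated by D3 (layovers 2≤2, miles earned 4072≥1915, duration 11.7≤14.4).
D2: dominated by D5 (layovers 3≤3, miles earned 3631≥3375, duration 2.1≤2.1).
D3: dominated by D4 (layovers 2≤2, miles earned 5248≥4072, duration 5.7≤11.7).
D4: not dominated (best miles earned).
D5: not dominated.
D6: dominated by D3 (layovers 2≤3, miles earned 4072≥3783, duration 11.7≤12.2).
D7: dominated by D4 (layovers 2≤2, miles earned 5248≥5166, duration 5.7≤11.7).
D8: dominated by D2 (layovers 3≤3, miles earned 3375≥1736, duration 2.1≤2.7).

D4, D5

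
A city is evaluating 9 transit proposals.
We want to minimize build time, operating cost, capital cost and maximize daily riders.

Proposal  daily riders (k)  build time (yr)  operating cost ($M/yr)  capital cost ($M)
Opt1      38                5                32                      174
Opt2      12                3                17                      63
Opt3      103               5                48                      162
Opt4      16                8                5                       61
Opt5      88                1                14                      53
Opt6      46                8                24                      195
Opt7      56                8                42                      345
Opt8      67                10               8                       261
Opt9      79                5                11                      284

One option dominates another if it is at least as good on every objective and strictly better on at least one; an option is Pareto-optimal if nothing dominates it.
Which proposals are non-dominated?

Opt1: dominated by Opt5 (daily riders 88≥38, build time 1≤5, operating cost 14≤32, capital cost 53≤174).
Opt2: dominated by Opt5 (daily riders 88≥12, build time 1≤3, operating cost 14≤17, capital cost 53≤63).
Opt3: not dominated (best daily riders).
Opt4: not dominated (best operating cost).
Opt5: not dominated (best build time).
Opt6: dominated by Opt5 (daily riders 88≥46, build time 1≤8, operating cost 14≤24, capital cost 53≤195).
Opt7: dominated by Opt5 (daily riders 88≥56, build time 1≤8, operating cost 14≤42, capital cost 53≤345).
Opt8: not dominated.
Opt9: not dominated.

Opt3, Opt4, Opt5, Opt8, Opt9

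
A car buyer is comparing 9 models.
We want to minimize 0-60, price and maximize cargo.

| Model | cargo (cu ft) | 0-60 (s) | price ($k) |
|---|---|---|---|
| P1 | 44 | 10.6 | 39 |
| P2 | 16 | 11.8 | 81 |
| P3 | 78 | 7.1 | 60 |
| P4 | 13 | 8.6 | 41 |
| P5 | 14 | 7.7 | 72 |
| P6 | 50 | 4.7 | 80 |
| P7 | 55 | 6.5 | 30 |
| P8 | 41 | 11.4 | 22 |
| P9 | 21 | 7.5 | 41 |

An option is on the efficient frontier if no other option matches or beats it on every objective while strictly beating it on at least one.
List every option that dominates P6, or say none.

P1: worse on cargo (44 vs 50).
P2: worse on cargo (16 vs 50).
P3: worse on 0-60 (7.1 vs 4.7).
P4: worse on cargo (13 vs 50).
P5: worse on cargo (14 vs 50).
P7: worse on 0-60 (6.5 vs 4.7).
P8: worse on cargo (41 vs 50).
P9: worse on cargo (21 vs 50).
No option dominates P6.

none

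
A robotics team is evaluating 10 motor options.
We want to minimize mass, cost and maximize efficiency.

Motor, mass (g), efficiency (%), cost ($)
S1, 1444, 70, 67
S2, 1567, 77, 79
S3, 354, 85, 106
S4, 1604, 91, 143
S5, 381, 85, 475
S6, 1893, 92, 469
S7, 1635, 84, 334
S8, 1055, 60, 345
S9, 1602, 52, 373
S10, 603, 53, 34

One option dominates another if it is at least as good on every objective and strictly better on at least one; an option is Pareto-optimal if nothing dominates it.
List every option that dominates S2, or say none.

S1: worse on efficiency (70 vs 77).
S3: worse on cost (106 vs 79).
S4: worse on mass (1604 vs 1567).
S5: worse on cost (475 vs 79).
S6: worse on mass (1893 vs 1567).
S7: worse on mass (1635 vs 1567).
S8: worse on efficiency (60 vs 77).
S9: worse on mass (1602 vs 1567).
S10: worse on efficiency (53 vs 77).
No option dominates S2.

none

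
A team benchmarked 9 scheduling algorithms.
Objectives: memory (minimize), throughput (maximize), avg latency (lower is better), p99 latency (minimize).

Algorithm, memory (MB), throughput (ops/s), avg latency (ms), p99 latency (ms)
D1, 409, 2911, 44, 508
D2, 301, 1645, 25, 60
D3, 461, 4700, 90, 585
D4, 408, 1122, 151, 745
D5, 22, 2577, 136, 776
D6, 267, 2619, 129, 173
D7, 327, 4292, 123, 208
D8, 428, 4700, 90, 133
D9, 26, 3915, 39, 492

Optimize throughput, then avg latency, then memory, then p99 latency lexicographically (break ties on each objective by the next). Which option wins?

D8

First maximize throughput: best is 4700, kept {D3, D8}.
Then minimize avg latency: best is 90, kept {D3, D8}.
Then minimize memory: best is 428, kept {D8}.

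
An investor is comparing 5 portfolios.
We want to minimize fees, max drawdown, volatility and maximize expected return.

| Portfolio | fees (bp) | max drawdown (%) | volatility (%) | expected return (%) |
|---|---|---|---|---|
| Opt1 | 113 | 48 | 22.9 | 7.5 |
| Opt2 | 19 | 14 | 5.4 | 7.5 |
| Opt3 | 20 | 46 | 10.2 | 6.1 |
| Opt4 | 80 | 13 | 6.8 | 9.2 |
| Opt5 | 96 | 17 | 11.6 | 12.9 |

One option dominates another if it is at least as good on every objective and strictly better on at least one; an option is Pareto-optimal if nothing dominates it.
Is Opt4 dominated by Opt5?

No

Opt5 vs Opt4: Opt5 is worse on fees (96 vs 80), so it does not dominate Opt4.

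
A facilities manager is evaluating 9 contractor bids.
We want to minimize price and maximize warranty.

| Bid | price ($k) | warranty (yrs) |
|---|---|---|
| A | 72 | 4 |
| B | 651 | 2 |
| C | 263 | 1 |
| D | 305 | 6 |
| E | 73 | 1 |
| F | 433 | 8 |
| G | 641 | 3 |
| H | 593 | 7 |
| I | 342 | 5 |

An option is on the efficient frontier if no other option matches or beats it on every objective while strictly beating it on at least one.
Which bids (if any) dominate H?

F

F: price 433≤593, warranty 8≥7 — dominates H.
Others (A, B, C, D, E, G, I) are each worse than H on at least one objective.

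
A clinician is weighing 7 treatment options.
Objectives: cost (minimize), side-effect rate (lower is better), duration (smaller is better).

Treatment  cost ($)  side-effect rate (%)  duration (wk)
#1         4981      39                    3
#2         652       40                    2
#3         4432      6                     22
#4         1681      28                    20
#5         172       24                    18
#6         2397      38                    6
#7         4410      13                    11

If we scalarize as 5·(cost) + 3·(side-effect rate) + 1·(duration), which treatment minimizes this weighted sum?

#1: 5·4981 + 3·39 + 1·3 = 25025
#2: 5·652 + 3·40 + 1·2 = 3382
#3: 5·4432 + 3·6 + 1·22 = 22200
#4: 5·1681 + 3·28 + 1·20 = 8509
#5: 5·172 + 3·24 + 1·18 = 950
#6: 5·2397 + 3·38 + 1·6 = 12105
#7: 5·4410 + 3·13 + 1·11 = 22100
Lowest: #5 at 950.

#5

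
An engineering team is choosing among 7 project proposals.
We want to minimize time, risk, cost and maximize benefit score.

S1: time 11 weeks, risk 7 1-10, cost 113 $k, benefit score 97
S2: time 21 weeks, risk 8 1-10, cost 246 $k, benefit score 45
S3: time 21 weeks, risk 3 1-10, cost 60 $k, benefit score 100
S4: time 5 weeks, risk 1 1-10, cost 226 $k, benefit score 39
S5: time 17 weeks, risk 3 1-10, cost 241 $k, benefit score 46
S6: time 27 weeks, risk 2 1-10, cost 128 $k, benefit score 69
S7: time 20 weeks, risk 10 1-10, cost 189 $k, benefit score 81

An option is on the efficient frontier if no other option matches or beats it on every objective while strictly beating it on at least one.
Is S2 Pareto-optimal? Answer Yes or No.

S1 vs S2: time 11≤21, risk 7≤8, cost 113≤246, benefit score 97≥45 — S1 is at least as good on every objective and strictly better on at least one, so S1 dominates S2.

No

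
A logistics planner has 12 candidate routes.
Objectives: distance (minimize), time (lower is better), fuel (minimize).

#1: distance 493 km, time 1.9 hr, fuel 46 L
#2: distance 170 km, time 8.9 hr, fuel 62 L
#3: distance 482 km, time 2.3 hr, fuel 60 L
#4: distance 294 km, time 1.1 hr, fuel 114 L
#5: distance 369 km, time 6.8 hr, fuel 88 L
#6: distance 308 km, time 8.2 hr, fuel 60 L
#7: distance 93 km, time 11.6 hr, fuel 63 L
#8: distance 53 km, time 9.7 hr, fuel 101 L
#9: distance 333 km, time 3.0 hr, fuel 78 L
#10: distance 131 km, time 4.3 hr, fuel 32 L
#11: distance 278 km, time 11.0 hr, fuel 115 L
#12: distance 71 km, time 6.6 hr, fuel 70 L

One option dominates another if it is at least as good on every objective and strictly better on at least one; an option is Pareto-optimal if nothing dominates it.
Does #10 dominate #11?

Yes

#10 vs #11: distance 131≤278, time 4.3≤11.0, fuel 32≤115 — #10 is at least as good on every objective with at least one strict improvement.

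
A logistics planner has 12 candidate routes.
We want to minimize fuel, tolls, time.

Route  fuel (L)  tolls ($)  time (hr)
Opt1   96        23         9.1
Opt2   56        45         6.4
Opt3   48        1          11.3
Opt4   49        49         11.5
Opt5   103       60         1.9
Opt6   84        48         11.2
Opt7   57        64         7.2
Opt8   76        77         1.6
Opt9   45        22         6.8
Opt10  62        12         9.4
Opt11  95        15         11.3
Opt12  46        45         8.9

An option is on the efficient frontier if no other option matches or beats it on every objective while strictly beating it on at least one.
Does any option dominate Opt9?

No

Opt1: worse on fuel (96 vs 45).
Opt2: worse on fuel (56 vs 45).
Opt3: worse on fuel (48 vs 45).
Opt4: worse on fuel (49 vs 45).
Opt5: worse on fuel (103 vs 45).
Opt6: worse on fuel (84 vs 45).
Opt7: worse on fuel (57 vs 45).
Opt8: worse on fuel (76 vs 45).
Opt10: worse on fuel (62 vs 45).
Opt11: worse on fuel (95 vs 45).
Opt12: worse on fuel (46 vs 45).
No option is at least as good as Opt9 on every objective and strictly better on one.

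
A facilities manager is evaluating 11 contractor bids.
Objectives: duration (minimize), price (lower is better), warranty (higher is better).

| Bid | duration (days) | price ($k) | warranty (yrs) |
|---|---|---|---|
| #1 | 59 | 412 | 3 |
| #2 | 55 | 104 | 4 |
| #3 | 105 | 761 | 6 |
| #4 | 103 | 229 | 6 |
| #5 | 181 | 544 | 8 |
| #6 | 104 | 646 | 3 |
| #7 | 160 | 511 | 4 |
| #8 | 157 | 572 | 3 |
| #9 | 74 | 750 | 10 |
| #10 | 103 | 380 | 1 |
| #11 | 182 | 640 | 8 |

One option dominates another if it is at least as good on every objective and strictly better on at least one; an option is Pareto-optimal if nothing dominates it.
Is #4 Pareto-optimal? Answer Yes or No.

#1: worse on price (412 vs 229).
#2: worse on warranty (4 vs 6).
#3: worse on duration (105 vs 103).
#5: worse on duration (181 vs 103).
#6: worse on duration (104 vs 103).
#7: worse on duration (160 vs 103).
#8: worse on duration (157 vs 103).
#9: worse on price (750 vs 229).
#10: worse on price (380 vs 229).
#11: worse on duration (182 vs 103).
No option is at least as good as #4 on every objective and strictly better on one.

Yes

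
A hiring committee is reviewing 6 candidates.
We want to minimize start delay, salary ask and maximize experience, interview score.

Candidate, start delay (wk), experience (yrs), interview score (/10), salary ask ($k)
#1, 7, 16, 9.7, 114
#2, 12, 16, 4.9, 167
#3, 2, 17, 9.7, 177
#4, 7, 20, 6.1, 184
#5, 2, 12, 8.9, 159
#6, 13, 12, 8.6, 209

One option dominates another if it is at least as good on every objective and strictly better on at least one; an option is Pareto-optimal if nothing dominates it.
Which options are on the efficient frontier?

#1, #3, #4, #5

#1: not dominated (best salary ask).
#2: dominated by #1 (start delay 7≤12, experience 16≥16, interview score 9.7≥4.9, salary ask 114≤167).
#3: not dominated.
#4: not dominated (best experience).
#5: not dominated.
#6: dominated by #1 (start delay 7≤13, experience 16≥12, interview score 9.7≥8.6, salary ask 114≤209).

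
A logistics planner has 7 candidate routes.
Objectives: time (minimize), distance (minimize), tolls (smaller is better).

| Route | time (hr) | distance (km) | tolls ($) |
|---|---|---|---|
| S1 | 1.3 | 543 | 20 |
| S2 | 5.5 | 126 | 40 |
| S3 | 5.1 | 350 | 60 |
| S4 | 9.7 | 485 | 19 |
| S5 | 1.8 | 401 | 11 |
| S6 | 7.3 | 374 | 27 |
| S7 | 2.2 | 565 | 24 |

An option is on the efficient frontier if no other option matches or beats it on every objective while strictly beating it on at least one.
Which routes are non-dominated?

S1: not dominated (best time).
S2: not dominated (best distance).
S3: not dominated.
S4: dominated by S5 (time 1.8≤9.7, distance 401≤485, tolls 11≤19).
S5: not dominated (best tolls).
S6: not dominated.
S7: dominated by S1 (time 1.3≤2.2, distance 543≤565, tolls 20≤24).

S1, S2, S3, S5, S6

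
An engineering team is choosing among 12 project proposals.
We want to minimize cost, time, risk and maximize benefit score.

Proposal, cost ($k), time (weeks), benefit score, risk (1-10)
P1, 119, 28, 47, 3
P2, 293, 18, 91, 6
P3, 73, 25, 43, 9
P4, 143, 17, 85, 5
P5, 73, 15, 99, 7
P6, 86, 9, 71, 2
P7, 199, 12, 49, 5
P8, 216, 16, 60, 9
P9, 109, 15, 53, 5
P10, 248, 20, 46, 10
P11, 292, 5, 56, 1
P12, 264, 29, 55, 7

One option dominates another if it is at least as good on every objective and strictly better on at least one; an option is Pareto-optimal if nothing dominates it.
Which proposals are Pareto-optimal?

P2, P4, P5, P6, P11

P1: dominated by P6 (cost 86≤119, time 9≤28, benefit score 71≥47, risk 2≤3).
P2: not dominated.
P3: dominated by P5 (cost 73≤73, time 15≤25, benefit score 99≥43, risk 7≤9).
P4: not dominated.
P5: not dominated (best benefit score).
P6: not dominated.
P7: dominated by P6 (cost 86≤199, time 9≤12, benefit score 71≥49, risk 2≤5).
P8: dominated by P5 (cost 73≤216, time 15≤16, benefit score 99≥60, risk 7≤9).
P9: dominated by P6 (cost 86≤109, time 9≤15, benefit score 71≥53, risk 2≤5).
P10: dominated by P4 (cost 143≤248, time 17≤20, benefit score 85≥46, risk 5≤10).
P11: not dominated (best time).
P12: dominated by P4 (cost 143≤264, time 17≤29, benefit score 85≥55, risk 5≤7).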